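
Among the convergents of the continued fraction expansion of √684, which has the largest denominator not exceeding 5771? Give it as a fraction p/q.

√684 = [26; 6, 1, 1, 12, 1, 1, 6, 52, …] (period length 8).
Convergents:
  p_0/q_0 = 26/1
  p_1/q_1 = 157/6
  p_2/q_2 = 183/7
  p_3/q_3 = 340/13
  p_4/q_4 = 4263/163
  p_5/q_5 = 4603/176
  p_6/q_6 = 8866/339
  p_7/q_7 = 57799/2210
  p_8/q_8 = 3014414/115259
q_7 = 2210 ≤ 5771 < 115259 = q_8, so the answer is 57799/2210.

57799/2210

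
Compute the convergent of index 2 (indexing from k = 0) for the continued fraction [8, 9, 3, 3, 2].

227/28

Using pₖ = aₖpₖ₋₁ + pₖ₋₂, qₖ = aₖqₖ₋₁ + qₖ₋₂ (with p₋₁=1, p₋₂=0, q₋₁=0, q₋₂=1):
  k=0: a=8, p=8, q=1
  k=1: a=9, p=73, q=9
  k=2: a=3, p=227, q=28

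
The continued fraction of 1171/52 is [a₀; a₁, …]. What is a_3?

12

1171 = 22·52 + 27   →  a_0 = 22
52 = 1·27 + 25   →  a_1 = 1
27 = 1·25 + 2   →  a_2 = 1
25 = 12·2 + 1   →  a_3 = 12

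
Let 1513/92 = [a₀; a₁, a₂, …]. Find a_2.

4

1513 = 16·92 + 41   →  a_0 = 16
92 = 2·41 + 10   →  a_1 = 2
41 = 4·10 + 1   →  a_2 = 4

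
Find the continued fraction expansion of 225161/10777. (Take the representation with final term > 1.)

225161 = 20·10777 + 9621
10777 = 1·9621 + 1156
9621 = 8·1156 + 373
1156 = 3·373 + 37
373 = 10·37 + 3
37 = 12·3 + 1
3 = 3·1 + 0  (stop)
So 225161/10777 = [20; 1, 8, 3, 10, 12, 3].

[20; 1, 8, 3, 10, 12, 3]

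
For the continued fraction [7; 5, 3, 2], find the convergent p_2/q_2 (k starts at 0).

Using pₖ = aₖpₖ₋₁ + pₖ₋₂, qₖ = aₖqₖ₋₁ + qₖ₋₂ (with p₋₁=1, p₋₂=0, q₋₁=0, q₋₂=1):
  k=0: a=7, p=7, q=1
  k=1: a=5, p=36, q=5
  k=2: a=3, p=115, q=16

115/16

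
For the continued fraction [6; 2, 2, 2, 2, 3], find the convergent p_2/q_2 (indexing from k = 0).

32/5

Using pₖ = aₖpₖ₋₁ + pₖ₋₂, qₖ = aₖqₖ₋₁ + qₖ₋₂ (with p₋₁=1, p₋₂=0, q₋₁=0, q₋₂=1):
  k=0: a=6, p=6, q=1
  k=1: a=2, p=13, q=2
  k=2: a=2, p=32, q=5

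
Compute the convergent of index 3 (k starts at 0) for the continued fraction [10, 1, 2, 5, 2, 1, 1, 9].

Using pₖ = aₖpₖ₋₁ + pₖ₋₂, qₖ = aₖqₖ₋₁ + qₖ₋₂ (with p₋₁=1, p₋₂=0, q₋₁=0, q₋₂=1):
  k=0: a=10, p=10, q=1
  k=1: a=1, p=11, q=1
  k=2: a=2, p=32, q=3
  k=3: a=5, p=171, q=16

171/16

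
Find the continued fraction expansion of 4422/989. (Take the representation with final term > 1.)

[4; 2, 8, 5, 1, 2, 3]

4422 = 4×989 + 466
989 = 2×466 + 57
466 = 8×57 + 10
57 = 5×10 + 7
10 = 1×7 + 3
7 = 2×3 + 1
3 = 3×1 + 0  (stop)
So 4422/989 = [4; 2, 8, 5, 1, 2, 3].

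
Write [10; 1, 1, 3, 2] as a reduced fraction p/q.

Fold from the inside: start with 2/1.
  3 + 1/2 = 7/2
  1 + 2/7 = 9/7
  1 + 7/9 = 16/9
  10 + 9/16 = 169/16

169/16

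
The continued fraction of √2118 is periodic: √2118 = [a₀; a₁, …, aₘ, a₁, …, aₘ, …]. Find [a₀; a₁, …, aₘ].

a₀ = ⌊√2118⌋ = 46.
With m₀=0, d₀=1 and mₖ₊₁ = dₖaₖ − mₖ, dₖ₊₁ = (n − mₖ₊₁²)/dₖ, aₖ₊₁ = ⌊(a₀+mₖ₊₁)/dₖ₊₁⌋:
  k=1: m=46, d=2, a=46
  k=2: m=46, d=1, a=92
d=1 and a=2a₀=92 at k=2, so the next step gives (m, d) = (46, 2) again — its k=1 value — and the period has length 2.

[46; 46, 92]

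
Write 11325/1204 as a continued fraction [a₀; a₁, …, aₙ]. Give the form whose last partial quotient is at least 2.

[9; 2, 2, 6, 9, 4]

11325 = 9*1204 + 489
1204 = 2*489 + 226
489 = 2*226 + 37
226 = 6*37 + 4
37 = 9*4 + 1
4 = 4*1 + 0  (stop)
So 11325/1204 = [9; 2, 2, 6, 9, 4].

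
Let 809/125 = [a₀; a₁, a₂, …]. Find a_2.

809 = 6·125 + 59   →  a_0 = 6
125 = 2·59 + 7   →  a_1 = 2
59 = 8·7 + 3   →  a_2 = 8

8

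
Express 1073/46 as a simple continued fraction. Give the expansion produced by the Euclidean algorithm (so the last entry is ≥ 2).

[23; 3, 15]

1073 = 23·46 + 15
46 = 3·15 + 1
15 = 15·1 + 0  (stop)
So 1073/46 = [23; 3, 15].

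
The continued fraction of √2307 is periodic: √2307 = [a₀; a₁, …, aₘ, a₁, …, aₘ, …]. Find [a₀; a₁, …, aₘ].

a₀ = ⌊√2307⌋ = 48.

[48; 32, 96]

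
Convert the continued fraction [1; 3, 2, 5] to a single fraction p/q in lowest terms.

Fold from the inside: start with 5/1.
  2 + 1/5 = 11/5
  3 + 5/11 = 38/11
  1 + 11/38 = 49/38

49/38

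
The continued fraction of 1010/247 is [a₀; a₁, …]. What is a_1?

11

1010 = 4·247 + 22   →  a_0 = 4
247 = 11·22 + 5   →  a_1 = 11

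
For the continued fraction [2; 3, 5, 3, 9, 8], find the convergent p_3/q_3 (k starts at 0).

118/51

Using pₖ = aₖpₖ₋₁ + pₖ₋₂, qₖ = aₖqₖ₋₁ + qₖ₋₂ (with p₋₁=1, p₋₂=0, q₋₁=0, q₋₂=1):
  k=0: a=2, p=2, q=1
  k=1: a=3, p=7, q=3
  k=2: a=5, p=37, q=16
  k=3: a=3, p=118, q=51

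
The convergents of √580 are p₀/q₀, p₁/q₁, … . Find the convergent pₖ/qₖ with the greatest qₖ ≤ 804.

√580 = [24; 12, 48, …] (period length 2).
Convergents:
  p_0/q_0 = 24/1
  p_1/q_1 = 289/12
  p_2/q_2 = 13896/577
  p_3/q_3 = 167041/6936
q_2 = 577 ≤ 804 < 6936 = q_3, so the answer is 13896/577.

13896/577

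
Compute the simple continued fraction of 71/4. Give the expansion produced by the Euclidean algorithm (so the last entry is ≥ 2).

[17; 1, 3]

71 = 17×4 + 3
4 = 1×3 + 1
3 = 3×1 + 0  (stop)
So 71/4 = [17; 1, 3].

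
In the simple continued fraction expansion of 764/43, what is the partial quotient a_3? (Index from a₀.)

3

764 = 17·43 + 33   →  a_0 = 17
43 = 1·33 + 10   →  a_1 = 1
33 = 3·10 + 3   →  a_2 = 3
10 = 3·3 + 1   →  a_3 = 3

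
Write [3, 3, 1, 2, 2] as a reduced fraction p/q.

85/26

Fold from the inside: start with 2/1.
  2 + 1/2 = 5/2
  1 + 2/5 = 7/5
  3 + 5/7 = 26/7
  3 + 7/26 = 85/26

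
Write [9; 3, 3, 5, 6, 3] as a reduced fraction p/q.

Using pₖ = aₖpₖ₋₁ + pₖ₋₂ and qₖ = aₖqₖ₋₁ + qₖ₋₂:
  k=0: a=9, p=9, q=1
  k=1: a=3, p=28, q=3
  k=2: a=3, p=93, q=10
  k=3: a=5, p=493, q=53
  k=4: a=6, p=3051, q=328
  k=5: a=3, p=9646, q=1037

9646/1037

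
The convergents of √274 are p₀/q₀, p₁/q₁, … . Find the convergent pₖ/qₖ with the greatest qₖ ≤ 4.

33/2

√274 = [16; 1, 1, 4, 4, 1, 1, 32, …] (period length 7).
Convergents:
  p_0/q_0 = 16/1
  p_1/q_1 = 17/1
  p_2/q_2 = 33/2
  p_3/q_3 = 149/9
q_2 = 2 ≤ 4 < 9 = q_3, so the answer is 33/2.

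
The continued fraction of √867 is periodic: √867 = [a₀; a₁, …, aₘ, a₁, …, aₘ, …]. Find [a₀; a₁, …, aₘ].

a₀ = ⌊√867⌋ = 29.
With m₀=0, d₀=1 and mₖ₊₁ = dₖaₖ − mₖ, dₖ₊₁ = (n − mₖ₊₁²)/dₖ, aₖ₊₁ = ⌊(a₀+mₖ₊₁)/dₖ₊₁⌋:
  k=1: m=29, d=26, a=2
  k=2: m=23, d=13, a=4
  k=3: m=29, d=2, a=29
  k=4: m=29, d=13, a=4
  k=5: m=23, d=26, a=2
  k=6: m=29, d=1, a=58
d=1 and a=2a₀=58 at k=6, so the next step gives (m, d) = (29, 26) again — its k=1 value — and the period has length 6.

[29; 2, 4, 29, 4, 2, 58]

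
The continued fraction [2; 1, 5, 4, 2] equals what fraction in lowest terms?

Using pₖ = aₖpₖ₋₁ + pₖ₋₂ and qₖ = aₖqₖ₋₁ + qₖ₋₂:
  k=0: a=2, p=2, q=1
  k=1: a=1, p=3, q=1
  k=2: a=5, p=17, q=6
  k=3: a=4, p=71, q=25
  k=4: a=2, p=159, q=56

159/56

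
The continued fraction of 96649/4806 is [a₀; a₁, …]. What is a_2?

11

96649 = 20·4806 + 529   →  a_0 = 20
4806 = 9·529 + 45   →  a_1 = 9
529 = 11·45 + 34   →  a_2 = 11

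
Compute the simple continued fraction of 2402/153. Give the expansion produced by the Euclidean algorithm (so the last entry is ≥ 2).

[15; 1, 2, 3, 15]

2402 = 15*153 + 107
153 = 1*107 + 46
107 = 2*46 + 15
46 = 3*15 + 1
15 = 15*1 + 0  (stop)
So 2402/153 = [15; 1, 2, 3, 15].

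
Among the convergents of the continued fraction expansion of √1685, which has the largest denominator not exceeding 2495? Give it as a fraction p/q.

34522/841

√1685 = [41; 20, 1, 1, 20, 82, …] (period length 5).
Convergents:
  p_0/q_0 = 41/1
  p_1/q_1 = 821/20
  p_2/q_2 = 862/21
  p_3/q_3 = 1683/41
  p_4/q_4 = 34522/841
  p_5/q_5 = 2832487/69003
q_4 = 841 ≤ 2495 < 69003 = q_5, so the answer is 34522/841.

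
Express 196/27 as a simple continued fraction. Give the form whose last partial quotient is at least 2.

196 = 7*27 + 7
27 = 3*7 + 6
7 = 1*6 + 1
6 = 6*1 + 0  (stop)
So 196/27 = [7; 3, 1, 6].

[7; 3, 1, 6]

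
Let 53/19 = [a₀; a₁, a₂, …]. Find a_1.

53 = 2·19 + 15   →  a_0 = 2
19 = 1·15 + 4   →  a_1 = 1

1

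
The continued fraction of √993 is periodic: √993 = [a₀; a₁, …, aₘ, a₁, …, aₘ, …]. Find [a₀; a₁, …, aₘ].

[31; 1, 1, 20, 1, 1, 62]

a₀ = ⌊√993⌋ = 31.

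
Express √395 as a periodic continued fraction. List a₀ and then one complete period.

[19; 1, 6, 1, 38]

a₀ = ⌊√395⌋ = 19.
With m₀=0, d₀=1 and mₖ₊₁ = dₖaₖ − mₖ, dₖ₊₁ = (n − mₖ₊₁²)/dₖ, aₖ₊₁ = ⌊(a₀+mₖ₊₁)/dₖ₊₁⌋:
  k=1: m=19, d=34, a=1
  k=2: m=15, d=5, a=6
  k=3: m=15, d=34, a=1
  k=4: m=19, d=1, a=38
d=1 and a=2a₀=38 at k=4, so the next step gives (m, d) = (19, 34) again — its k=1 value — and the period has length 4.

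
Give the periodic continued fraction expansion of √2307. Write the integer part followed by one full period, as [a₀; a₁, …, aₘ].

a₀ = ⌊√2307⌋ = 48.
With m₀=0, d₀=1 and mₖ₊₁ = dₖaₖ − mₖ, dₖ₊₁ = (n − mₖ₊₁²)/dₖ, aₖ₊₁ = ⌊(a₀+mₖ₊₁)/dₖ₊₁⌋:
  k=1: m=48, d=3, a=32
  k=2: m=48, d=1, a=96
d=1 and a=2a₀=96 at k=2, so the next step gives (m, d) = (48, 3) again — its k=1 value — and the period has length 2.

[48; 32, 96]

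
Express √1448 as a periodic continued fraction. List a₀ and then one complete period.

[38; 19, 76]

a₀ = ⌊√1448⌋ = 38.
With m₀=0, d₀=1 and mₖ₊₁ = dₖaₖ − mₖ, dₖ₊₁ = (n − mₖ₊₁²)/dₖ, aₖ₊₁ = ⌊(a₀+mₖ₊₁)/dₖ₊₁⌋:
  k=1: m=38, d=4, a=19
  k=2: m=38, d=1, a=76
d=1 and a=2a₀=76 at k=2, so the next step gives (m, d) = (38, 4) again — its k=1 value — and the period has length 2.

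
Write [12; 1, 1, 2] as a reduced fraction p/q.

63/5

Using pₖ = aₖpₖ₋₁ + pₖ₋₂ and qₖ = aₖqₖ₋₁ + qₖ₋₂:
  k=0: a=12, p=12, q=1
  k=1: a=1, p=13, q=1
  k=2: a=1, p=25, q=2
  k=3: a=2, p=63, q=5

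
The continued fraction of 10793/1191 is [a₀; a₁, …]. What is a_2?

10793 = 9·1191 + 74   →  a_0 = 9
1191 = 16·74 + 7   →  a_1 = 16
74 = 10·7 + 4   →  a_2 = 10

10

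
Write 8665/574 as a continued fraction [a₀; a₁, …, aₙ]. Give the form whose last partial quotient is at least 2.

8665 = 15×574 + 55
574 = 10×55 + 24
55 = 2×24 + 7
24 = 3×7 + 3
7 = 2×3 + 1
3 = 3×1 + 0  (stop)
So 8665/574 = [15; 10, 2, 3, 2, 3].

[15; 10, 2, 3, 2, 3]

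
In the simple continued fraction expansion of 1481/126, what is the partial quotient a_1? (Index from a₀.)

1481 = 11·126 + 95   →  a_0 = 11
126 = 1·95 + 31   →  a_1 = 1

1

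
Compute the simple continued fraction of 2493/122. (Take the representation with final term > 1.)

[20; 2, 3, 3, 5]

2493 = 20·122 + 53
122 = 2·53 + 16
53 = 3·16 + 5
16 = 3·5 + 1
5 = 5·1 + 0  (stop)
So 2493/122 = [20; 2, 3, 3, 5].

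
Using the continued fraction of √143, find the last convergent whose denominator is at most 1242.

√143 = [11; 1, 22, …] (period length 2).
Convergents:
  p_0/q_0 = 11/1
  p_1/q_1 = 12/1
  p_2/q_2 = 275/23
  p_3/q_3 = 287/24
  p_4/q_4 = 6589/551
  p_5/q_5 = 6876/575
  p_6/q_6 = 157861/13201
q_5 = 575 ≤ 1242 < 13201 = q_6, so the answer is 6876/575.

6876/575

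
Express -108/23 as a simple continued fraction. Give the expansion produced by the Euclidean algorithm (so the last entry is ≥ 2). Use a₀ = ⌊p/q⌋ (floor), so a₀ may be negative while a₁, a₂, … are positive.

[-5; 3, 3, 2]

-108 = -5·23 + 7
23 = 3·7 + 2
7 = 3·2 + 1
2 = 2·1 + 0  (stop)
So -108/23 = [-5; 3, 3, 2].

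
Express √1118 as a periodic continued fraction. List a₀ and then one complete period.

[33; 2, 3, 2, 3, 2, 66]

a₀ = ⌊√1118⌋ = 33.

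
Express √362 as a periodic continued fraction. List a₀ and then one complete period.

[19; 38]

a₀ = ⌊√362⌋ = 19.
With m₀=0, d₀=1 and mₖ₊₁ = dₖaₖ − mₖ, dₖ₊₁ = (n − mₖ₊₁²)/dₖ, aₖ₊₁ = ⌊(a₀+mₖ₊₁)/dₖ₊₁⌋:
  k=1: m=19, d=1, a=38
d=1 and a=2a₀=38 at k=1, so the next step gives (m, d) = (19, 1) again — its k=1 value — and the period has length 1.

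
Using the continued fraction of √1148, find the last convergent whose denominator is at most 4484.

√1148 = [33; 1, 7, 2, 16, 2, 7, 1, 66, …] (period length 8).
Convergents:
  p_0/q_0 = 33/1
  p_1/q_1 = 34/1
  p_2/q_2 = 271/8
  p_3/q_3 = 576/17
  p_4/q_4 = 9487/280
  p_5/q_5 = 19550/577
  p_6/q_6 = 146337/4319
  p_7/q_7 = 165887/4896
q_6 = 4319 ≤ 4484 < 4896 = q_7, so the answer is 146337/4319.

146337/4319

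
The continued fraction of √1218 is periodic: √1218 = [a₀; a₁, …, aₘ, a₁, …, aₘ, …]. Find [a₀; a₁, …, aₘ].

a₀ = ⌊√1218⌋ = 34.
With m₀=0, d₀=1 and mₖ₊₁ = dₖaₖ − mₖ, dₖ₊₁ = (n − mₖ₊₁²)/dₖ, aₖ₊₁ = ⌊(a₀+mₖ₊₁)/dₖ₊₁⌋:
  k=1: m=34, d=62, a=1
  k=2: m=28, d=7, a=8
  k=3: m=28, d=62, a=1
  k=4: m=34, d=1, a=68
d=1 and a=2a₀=68 at k=4, so the next step gives (m, d) = (34, 62) again — its k=1 value — and the period has length 4.

[34; 1, 8, 1, 68]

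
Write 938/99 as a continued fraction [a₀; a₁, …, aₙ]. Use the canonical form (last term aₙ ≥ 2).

[9; 2, 9, 2, 2]

938 = 9·99 + 47
99 = 2·47 + 5
47 = 9·5 + 2
5 = 2·2 + 1
2 = 2·1 + 0  (stop)
So 938/99 = [9; 2, 9, 2, 2].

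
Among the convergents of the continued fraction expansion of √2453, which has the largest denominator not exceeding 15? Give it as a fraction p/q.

√2453 = [49; 1, 1, 8, 1, 1, 98, …] (period length 6).
Convergents:
  p_0/q_0 = 49/1
  p_1/q_1 = 50/1
  p_2/q_2 = 99/2
  p_3/q_3 = 842/17
q_2 = 2 ≤ 15 < 17 = q_3, so the answer is 99/2.

99/2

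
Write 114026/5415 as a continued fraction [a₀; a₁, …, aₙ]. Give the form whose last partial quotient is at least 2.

114026 = 21·5415 + 311
5415 = 17·311 + 128
311 = 2·128 + 55
128 = 2·55 + 18
55 = 3·18 + 1
18 = 18·1 + 0  (stop)
So 114026/5415 = [21; 17, 2, 2, 3, 18].

[21; 17, 2, 2, 3, 18]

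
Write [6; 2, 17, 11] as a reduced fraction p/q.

Fold from the inside: start with 11/1.
  17 + 1/11 = 188/11
  2 + 11/188 = 387/188
  6 + 188/387 = 2510/387

2510/387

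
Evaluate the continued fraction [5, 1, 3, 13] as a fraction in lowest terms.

Fold from the inside: start with 13/1.
  3 + 1/13 = 40/13
  1 + 13/40 = 53/40
  5 + 40/53 = 305/53

305/53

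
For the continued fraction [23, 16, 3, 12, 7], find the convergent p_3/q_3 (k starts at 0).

Using pₖ = aₖpₖ₋₁ + pₖ₋₂, qₖ = aₖqₖ₋₁ + qₖ₋₂ (with p₋₁=1, p₋₂=0, q₋₁=0, q₋₂=1):
  k=0: a=23, p=23, q=1
  k=1: a=16, p=369, q=16
  k=2: a=3, p=1130, q=49
  k=3: a=12, p=13929, q=604

13929/604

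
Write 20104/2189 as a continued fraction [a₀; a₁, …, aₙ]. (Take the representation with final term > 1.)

[9; 5, 2, 3, 6, 9]

20104 = 9×2189 + 403
2189 = 5×403 + 174
403 = 2×174 + 55
174 = 3×55 + 9
55 = 6×9 + 1
9 = 9×1 + 0  (stop)
So 20104/2189 = [9; 5, 2, 3, 6, 9].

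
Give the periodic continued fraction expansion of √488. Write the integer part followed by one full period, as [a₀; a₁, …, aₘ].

[22; 11, 44]

a₀ = ⌊√488⌋ = 22.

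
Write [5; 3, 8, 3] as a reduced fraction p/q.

415/78

Fold from the inside: start with 3/1.
  8 + 1/3 = 25/3
  3 + 3/25 = 78/25
  5 + 25/78 = 415/78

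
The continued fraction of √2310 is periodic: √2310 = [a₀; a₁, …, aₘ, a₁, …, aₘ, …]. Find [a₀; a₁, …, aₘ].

a₀ = ⌊√2310⌋ = 48.
With m₀=0, d₀=1 and mₖ₊₁ = dₖaₖ − mₖ, dₖ₊₁ = (n − mₖ₊₁²)/dₖ, aₖ₊₁ = ⌊(a₀+mₖ₊₁)/dₖ₊₁⌋:
  k=1: m=48, d=6, a=16
  k=2: m=48, d=1, a=96
d=1 and a=2a₀=96 at k=2, so the next step gives (m, d) = (48, 6) again — its k=1 value — and the period has length 2.

[48; 16, 96]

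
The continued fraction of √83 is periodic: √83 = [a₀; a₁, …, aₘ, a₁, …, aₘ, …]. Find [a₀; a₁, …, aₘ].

a₀ = ⌊√83⌋ = 9.
With m₀=0, d₀=1 and mₖ₊₁ = dₖaₖ − mₖ, dₖ₊₁ = (n − mₖ₊₁²)/dₖ, aₖ₊₁ = ⌊(a₀+mₖ₊₁)/dₖ₊₁⌋:
  k=1: m=9, d=2, a=9
  k=2: m=9, d=1, a=18
d=1 and a=2a₀=18 at k=2, so the next step gives (m, d) = (9, 2) again — its k=1 value — and the period has length 2.

[9; 9, 18]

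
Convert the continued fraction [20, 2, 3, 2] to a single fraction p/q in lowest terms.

327/16

Fold from the inside: start with 2/1.
  3 + 1/2 = 7/2
  2 + 2/7 = 16/7
  20 + 7/16 = 327/16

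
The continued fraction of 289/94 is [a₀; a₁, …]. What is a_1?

13

289 = 3·94 + 7   →  a_0 = 3
94 = 13·7 + 3   →  a_1 = 13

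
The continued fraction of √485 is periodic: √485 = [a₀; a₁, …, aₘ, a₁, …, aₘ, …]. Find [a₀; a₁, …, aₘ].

[22; 44]

a₀ = ⌊√485⌋ = 22.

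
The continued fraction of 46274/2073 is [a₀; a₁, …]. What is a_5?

7

46274 = 22·2073 + 668   →  a_0 = 22
2073 = 3·668 + 69   →  a_1 = 3
668 = 9·69 + 47   →  a_2 = 9
69 = 1·47 + 22   →  a_3 = 1
47 = 2·22 + 3   →  a_4 = 2
22 = 7·3 + 1   →  a_5 = 7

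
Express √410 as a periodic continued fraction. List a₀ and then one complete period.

[20; 4, 40]

a₀ = ⌊√410⌋ = 20.
With m₀=0, d₀=1 and mₖ₊₁ = dₖaₖ − mₖ, dₖ₊₁ = (n − mₖ₊₁²)/dₖ, aₖ₊₁ = ⌊(a₀+mₖ₊₁)/dₖ₊₁⌋:
  k=1: m=20, d=10, a=4
  k=2: m=20, d=1, a=40
d=1 and a=2a₀=40 at k=2, so the next step gives (m, d) = (20, 10) again — its k=1 value — and the period has length 2.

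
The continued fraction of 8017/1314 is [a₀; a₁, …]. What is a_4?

3

8017 = 6·1314 + 133   →  a_0 = 6
1314 = 9·133 + 117   →  a_1 = 9
133 = 1·117 + 16   →  a_2 = 1
117 = 7·16 + 5   →  a_3 = 7
16 = 3·5 + 1   →  a_4 = 3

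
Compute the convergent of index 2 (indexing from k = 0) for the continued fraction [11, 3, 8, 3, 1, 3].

Using pₖ = aₖpₖ₋₁ + pₖ₋₂, qₖ = aₖqₖ₋₁ + qₖ₋₂ (with p₋₁=1, p₋₂=0, q₋₁=0, q₋₂=1):
  k=0: a=11, p=11, q=1
  k=1: a=3, p=34, q=3
  k=2: a=8, p=283, q=25

283/25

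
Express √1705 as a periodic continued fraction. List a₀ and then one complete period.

[41; 3, 2, 3, 82]

a₀ = ⌊√1705⌋ = 41.
With m₀=0, d₀=1 and mₖ₊₁ = dₖaₖ − mₖ, dₖ₊₁ = (n − mₖ₊₁²)/dₖ, aₖ₊₁ = ⌊(a₀+mₖ₊₁)/dₖ₊₁⌋:
  k=1: m=41, d=24, a=3
  k=2: m=31, d=31, a=2
  k=3: m=31, d=24, a=3
  k=4: m=41, d=1, a=82
d=1 and a=2a₀=82 at k=4, so the next step gives (m, d) = (41, 24) again — its k=1 value — and the period has length 4.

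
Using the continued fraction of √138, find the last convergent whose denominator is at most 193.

1116/95

√138 = [11; 1, 2, 1, 22, …] (period length 4).
Convergents:
  p_0/q_0 = 11/1
  p_1/q_1 = 12/1
  p_2/q_2 = 35/3
  p_3/q_3 = 47/4
  p_4/q_4 = 1069/91
  p_5/q_5 = 1116/95
  p_6/q_6 = 3301/281
q_5 = 95 ≤ 193 < 281 = q_6, so the answer is 1116/95.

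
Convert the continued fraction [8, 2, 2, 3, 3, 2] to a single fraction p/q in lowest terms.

Using pₖ = aₖpₖ₋₁ + pₖ₋₂ and qₖ = aₖqₖ₋₁ + qₖ₋₂:
  k=0: a=8, p=8, q=1
  k=1: a=2, p=17, q=2
  k=2: a=2, p=42, q=5
  k=3: a=3, p=143, q=17
  k=4: a=3, p=471, q=56
  k=5: a=2, p=1085, q=129

1085/129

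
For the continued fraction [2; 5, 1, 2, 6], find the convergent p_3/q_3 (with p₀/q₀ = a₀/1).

Using pₖ = aₖpₖ₋₁ + pₖ₋₂, qₖ = aₖqₖ₋₁ + qₖ₋₂ (with p₋₁=1, p₋₂=0, q₋₁=0, q₋₂=1):
  k=0: a=2, p=2, q=1
  k=1: a=5, p=11, q=5
  k=2: a=1, p=13, q=6
  k=3: a=2, p=37, q=17

37/17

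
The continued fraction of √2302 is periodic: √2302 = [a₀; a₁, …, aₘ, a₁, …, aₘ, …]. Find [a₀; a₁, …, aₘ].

[47; 1, 46, 1, 94]

a₀ = ⌊√2302⌋ = 47.
With m₀=0, d₀=1 and mₖ₊₁ = dₖaₖ − mₖ, dₖ₊₁ = (n − mₖ₊₁²)/dₖ, aₖ₊₁ = ⌊(a₀+mₖ₊₁)/dₖ₊₁⌋:
  k=1: m=47, d=93, a=1
  k=2: m=46, d=2, a=46
  k=3: m=46, d=93, a=1
  k=4: m=47, d=1, a=94
d=1 and a=2a₀=94 at k=4, so the next step gives (m, d) = (47, 93) again — its k=1 value — and the period has length 4.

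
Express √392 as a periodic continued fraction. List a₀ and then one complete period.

[19; 1, 3, 1, 38]

a₀ = ⌊√392⌋ = 19.
With m₀=0, d₀=1 and mₖ₊₁ = dₖaₖ − mₖ, dₖ₊₁ = (n − mₖ₊₁²)/dₖ, aₖ₊₁ = ⌊(a₀+mₖ₊₁)/dₖ₊₁⌋:
  k=1: m=19, d=31, a=1
  k=2: m=12, d=8, a=3
  k=3: m=12, d=31, a=1
  k=4: m=19, d=1, a=38
d=1 and a=2a₀=38 at k=4, so the next step gives (m, d) = (19, 31) again — its k=1 value — and the period has length 4.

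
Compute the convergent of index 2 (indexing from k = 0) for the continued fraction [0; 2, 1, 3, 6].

Using pₖ = aₖpₖ₋₁ + pₖ₋₂, qₖ = aₖqₖ₋₁ + qₖ₋₂ (with p₋₁=1, p₋₂=0, q₋₁=0, q₋₂=1):
  k=0: a=0, p=0, q=1
  k=1: a=2, p=1, q=2
  k=2: a=1, p=1, q=3

1/3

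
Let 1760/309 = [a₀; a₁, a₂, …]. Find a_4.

2

1760 = 5·309 + 215   →  a_0 = 5
309 = 1·215 + 94   →  a_1 = 1
215 = 2·94 + 27   →  a_2 = 2
94 = 3·27 + 13   →  a_3 = 3
27 = 2·13 + 1   →  a_4 = 2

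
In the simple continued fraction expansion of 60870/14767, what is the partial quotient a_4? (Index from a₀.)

2

60870 = 4·14767 + 1802   →  a_0 = 4
14767 = 8·1802 + 351   →  a_1 = 8
1802 = 5·351 + 47   →  a_2 = 5
351 = 7·47 + 22   →  a_3 = 7
47 = 2·22 + 3   →  a_4 = 2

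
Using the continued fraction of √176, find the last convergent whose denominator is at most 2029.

√176 = [13; 3, 1, 3, 26, …] (period length 4).
Convergents:
  p_0/q_0 = 13/1
  p_1/q_1 = 40/3
  p_2/q_2 = 53/4
  p_3/q_3 = 199/15
  p_4/q_4 = 5227/394
  p_5/q_5 = 15880/1197
  p_6/q_6 = 21107/1591
  p_7/q_7 = 79201/5970
q_6 = 1591 ≤ 2029 < 5970 = q_7, so the answer is 21107/1591.

21107/1591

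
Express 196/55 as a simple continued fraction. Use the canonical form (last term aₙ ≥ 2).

196 = 3×55 + 31
55 = 1×31 + 24
31 = 1×24 + 7
24 = 3×7 + 3
7 = 2×3 + 1
3 = 3×1 + 0  (stop)
So 196/55 = [3; 1, 1, 3, 2, 3].

[3; 1, 1, 3, 2, 3]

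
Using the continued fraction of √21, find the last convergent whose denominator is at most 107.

√21 = [4; 1, 1, 2, 1, 1, 8, …] (period length 6).
Convergents:
  p_0/q_0 = 4/1
  p_1/q_1 = 5/1
  p_2/q_2 = 9/2
  p_3/q_3 = 23/5
  p_4/q_4 = 32/7
  p_5/q_5 = 55/12
  p_6/q_6 = 472/103
  p_7/q_7 = 527/115
q_6 = 103 ≤ 107 < 115 = q_7, so the answer is 472/103.

472/103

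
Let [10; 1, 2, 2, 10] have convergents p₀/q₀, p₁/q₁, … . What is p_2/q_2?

Using pₖ = aₖpₖ₋₁ + pₖ₋₂, qₖ = aₖqₖ₋₁ + qₖ₋₂ (with p₋₁=1, p₋₂=0, q₋₁=0, q₋₂=1):
  k=0: a=10, p=10, q=1
  k=1: a=1, p=11, q=1
  k=2: a=2, p=32, q=3

32/3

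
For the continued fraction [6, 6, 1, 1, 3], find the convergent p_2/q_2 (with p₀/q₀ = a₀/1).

43/7

Using pₖ = aₖpₖ₋₁ + pₖ₋₂, qₖ = aₖqₖ₋₁ + qₖ₋₂ (with p₋₁=1, p₋₂=0, q₋₁=0, q₋₂=1):
  k=0: a=6, p=6, q=1
  k=1: a=6, p=37, q=6
  k=2: a=1, p=43, q=7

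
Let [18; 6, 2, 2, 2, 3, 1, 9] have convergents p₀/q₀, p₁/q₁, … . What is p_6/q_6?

6173/340

Using pₖ = aₖpₖ₋₁ + pₖ₋₂, qₖ = aₖqₖ₋₁ + qₖ₋₂ (with p₋₁=1, p₋₂=0, q₋₁=0, q₋₂=1):
  k=0: a=18, p=18, q=1
  k=1: a=6, p=109, q=6
  k=2: a=2, p=236, q=13
  k=3: a=2, p=581, q=32
  k=4: a=2, p=1398, q=77
  k=5: a=3, p=4775, q=263
  k=6: a=1, p=6173, q=340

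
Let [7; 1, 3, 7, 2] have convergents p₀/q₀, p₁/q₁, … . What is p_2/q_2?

31/4

Using pₖ = aₖpₖ₋₁ + pₖ₋₂, qₖ = aₖqₖ₋₁ + qₖ₋₂ (with p₋₁=1, p₋₂=0, q₋₁=0, q₋₂=1):
  k=0: a=7, p=7, q=1
  k=1: a=1, p=8, q=1
  k=2: a=3, p=31, q=4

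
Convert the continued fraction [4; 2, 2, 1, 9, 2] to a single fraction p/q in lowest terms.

Fold from the inside: start with 2/1.
  9 + 1/2 = 19/2
  1 + 2/19 = 21/19
  2 + 19/21 = 61/21
  2 + 21/61 = 143/61
  4 + 61/143 = 633/143

633/143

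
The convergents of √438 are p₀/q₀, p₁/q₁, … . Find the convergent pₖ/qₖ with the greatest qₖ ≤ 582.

√438 = [20; 1, 12, 1, 40, …] (period length 4).
Convergents:
  p_0/q_0 = 20/1
  p_1/q_1 = 21/1
  p_2/q_2 = 272/13
  p_3/q_3 = 293/14
  p_4/q_4 = 11992/573
  p_5/q_5 = 12285/587
q_4 = 573 ≤ 582 < 587 = q_5, so the answer is 11992/573.

11992/573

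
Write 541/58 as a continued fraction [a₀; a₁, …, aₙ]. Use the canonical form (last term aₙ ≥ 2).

[9; 3, 19]

541 = 9*58 + 19
58 = 3*19 + 1
19 = 19*1 + 0  (stop)
So 541/58 = [9; 3, 19].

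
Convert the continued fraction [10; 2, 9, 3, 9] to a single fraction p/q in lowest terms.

Using pₖ = aₖpₖ₋₁ + pₖ₋₂ and qₖ = aₖqₖ₋₁ + qₖ₋₂:
  k=0: a=10, p=10, q=1
  k=1: a=2, p=21, q=2
  k=2: a=9, p=199, q=19
  k=3: a=3, p=618, q=59
  k=4: a=9, p=5761, q=550

5761/550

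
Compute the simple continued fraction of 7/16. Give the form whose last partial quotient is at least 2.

7 = 0×16 + 7
16 = 2×7 + 2
7 = 3×2 + 1
2 = 2×1 + 0  (stop)
So 7/16 = [0; 2, 3, 2].

[0; 2, 3, 2]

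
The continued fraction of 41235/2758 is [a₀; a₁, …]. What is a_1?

41235 = 14·2758 + 2623   →  a_0 = 14
2758 = 1·2623 + 135   →  a_1 = 1

1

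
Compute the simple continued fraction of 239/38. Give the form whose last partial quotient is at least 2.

239 = 6*38 + 11
38 = 3*11 + 5
11 = 2*5 + 1
5 = 5*1 + 0  (stop)
So 239/38 = [6; 3, 2, 5].

[6; 3, 2, 5]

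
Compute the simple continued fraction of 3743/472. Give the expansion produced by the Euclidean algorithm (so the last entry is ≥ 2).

[7; 1, 13, 3, 3, 3]

3743 = 7·472 + 439
472 = 1·439 + 33
439 = 13·33 + 10
33 = 3·10 + 3
10 = 3·3 + 1
3 = 3·1 + 0  (stop)
So 3743/472 = [7; 1, 13, 3, 3, 3].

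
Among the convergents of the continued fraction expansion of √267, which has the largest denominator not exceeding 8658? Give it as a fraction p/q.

√267 = [16; 2, 1, 15, 1, 2, 32, …] (period length 6).
Convergents:
  p_0/q_0 = 16/1
  p_1/q_1 = 33/2
  p_2/q_2 = 49/3
  p_3/q_3 = 768/47
  p_4/q_4 = 817/50
  p_5/q_5 = 2402/147
  p_6/q_6 = 77681/4754
  p_7/q_7 = 157764/9655
q_6 = 4754 ≤ 8658 < 9655 = q_7, so the answer is 77681/4754.

77681/4754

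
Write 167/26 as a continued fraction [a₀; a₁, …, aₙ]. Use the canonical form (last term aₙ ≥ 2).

167 = 6*26 + 11
26 = 2*11 + 4
11 = 2*4 + 3
4 = 1*3 + 1
3 = 3*1 + 0  (stop)
So 167/26 = [6; 2, 2, 1, 3].

[6; 2, 2, 1, 3]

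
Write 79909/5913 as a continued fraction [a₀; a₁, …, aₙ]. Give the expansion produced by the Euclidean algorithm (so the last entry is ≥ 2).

[13; 1, 1, 17, 4, 1, 10, 3]

79909 = 13×5913 + 3040
5913 = 1×3040 + 2873
3040 = 1×2873 + 167
2873 = 17×167 + 34
167 = 4×34 + 31
34 = 1×31 + 3
31 = 10×3 + 1
3 = 3×1 + 0  (stop)
So 79909/5913 = [13; 1, 1, 17, 4, 1, 10, 3].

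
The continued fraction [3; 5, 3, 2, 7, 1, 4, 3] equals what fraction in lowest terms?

Fold from the inside: start with 3/1.
  4 + 1/3 = 13/3
  1 + 3/13 = 16/13
  7 + 13/16 = 125/16
  2 + 16/125 = 266/125
  3 + 125/266 = 923/266
  5 + 266/923 = 4881/923
  3 + 923/4881 = 15566/4881

15566/4881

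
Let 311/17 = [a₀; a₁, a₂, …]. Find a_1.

3

311 = 18·17 + 5   →  a_0 = 18
17 = 3·5 + 2   →  a_1 = 3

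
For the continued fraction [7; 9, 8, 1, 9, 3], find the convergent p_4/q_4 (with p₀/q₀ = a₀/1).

Using pₖ = aₖpₖ₋₁ + pₖ₋₂, qₖ = aₖqₖ₋₁ + qₖ₋₂ (with p₋₁=1, p₋₂=0, q₋₁=0, q₋₂=1):
  k=0: a=7, p=7, q=1
  k=1: a=9, p=64, q=9
  k=2: a=8, p=519, q=73
  k=3: a=1, p=583, q=82
  k=4: a=9, p=5766, q=811

5766/811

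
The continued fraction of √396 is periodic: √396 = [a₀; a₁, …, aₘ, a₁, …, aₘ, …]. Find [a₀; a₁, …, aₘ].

[19; 1, 8, 1, 38]

a₀ = ⌊√396⌋ = 19.
With m₀=0, d₀=1 and mₖ₊₁ = dₖaₖ − mₖ, dₖ₊₁ = (n − mₖ₊₁²)/dₖ, aₖ₊₁ = ⌊(a₀+mₖ₊₁)/dₖ₊₁⌋:
  k=1: m=19, d=35, a=1
  k=2: m=16, d=4, a=8
  k=3: m=16, d=35, a=1
  k=4: m=19, d=1, a=38
d=1 and a=2a₀=38 at k=4, so the next step gives (m, d) = (19, 35) again — its k=1 value — and the period has length 4.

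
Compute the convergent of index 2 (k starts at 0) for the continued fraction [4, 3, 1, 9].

17/4

Using pₖ = aₖpₖ₋₁ + pₖ₋₂, qₖ = aₖqₖ₋₁ + qₖ₋₂ (with p₋₁=1, p₋₂=0, q₋₁=0, q₋₂=1):
  k=0: a=4, p=4, q=1
  k=1: a=3, p=13, q=3
  k=2: a=1, p=17, q=4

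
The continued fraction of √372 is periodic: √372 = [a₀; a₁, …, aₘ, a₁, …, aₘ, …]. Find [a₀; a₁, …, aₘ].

[19; 3, 2, 12, 2, 3, 38]

a₀ = ⌊√372⌋ = 19.
With m₀=0, d₀=1 and mₖ₊₁ = dₖaₖ − mₖ, dₖ₊₁ = (n − mₖ₊₁²)/dₖ, aₖ₊₁ = ⌊(a₀+mₖ₊₁)/dₖ₊₁⌋:
  k=1: m=19, d=11, a=3
  k=2: m=14, d=16, a=2
  k=3: m=18, d=3, a=12
  k=4: m=18, d=16, a=2
  k=5: m=14, d=11, a=3
  k=6: m=19, d=1, a=38
d=1 and a=2a₀=38 at k=6, so the next step gives (m, d) = (19, 11) again — its k=1 value — and the period has length 6.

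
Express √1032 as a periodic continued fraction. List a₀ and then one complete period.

[32; 8, 64]

a₀ = ⌊√1032⌋ = 32.
With m₀=0, d₀=1 and mₖ₊₁ = dₖaₖ − mₖ, dₖ₊₁ = (n − mₖ₊₁²)/dₖ, aₖ₊₁ = ⌊(a₀+mₖ₊₁)/dₖ₊₁⌋:
  k=1: m=32, d=8, a=8
  k=2: m=32, d=1, a=64
d=1 and a=2a₀=64 at k=2, so the next step gives (m, d) = (32, 8) again — its k=1 value — and the period has length 2.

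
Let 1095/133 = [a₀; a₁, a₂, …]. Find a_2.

3

1095 = 8·133 + 31   →  a_0 = 8
133 = 4·31 + 9   →  a_1 = 4
31 = 3·9 + 4   →  a_2 = 3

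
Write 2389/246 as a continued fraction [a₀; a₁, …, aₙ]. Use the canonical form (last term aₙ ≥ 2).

2389 = 9*246 + 175
246 = 1*175 + 71
175 = 2*71 + 33
71 = 2*33 + 5
33 = 6*5 + 3
5 = 1*3 + 2
3 = 1*2 + 1
2 = 2*1 + 0  (stop)
So 2389/246 = [9; 1, 2, 2, 6, 1, 1, 2].

[9; 1, 2, 2, 6, 1, 1, 2]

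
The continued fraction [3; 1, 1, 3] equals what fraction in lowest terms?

25/7

Using pₖ = aₖpₖ₋₁ + pₖ₋₂ and qₖ = aₖqₖ₋₁ + qₖ₋₂:
  k=0: a=3, p=3, q=1
  k=1: a=1, p=4, q=1
  k=2: a=1, p=7, q=2
  k=3: a=3, p=25, q=7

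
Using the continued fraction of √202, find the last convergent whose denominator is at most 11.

71/5

√202 = [14; 4, 1, 2, 2, 1, 4, 28, …] (period length 7).
Convergents:
  p_0/q_0 = 14/1
  p_1/q_1 = 57/4
  p_2/q_2 = 71/5
  p_3/q_3 = 199/14
q_2 = 5 ≤ 11 < 14 = q_3, so the answer is 71/5.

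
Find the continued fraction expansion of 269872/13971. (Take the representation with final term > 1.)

[19; 3, 6, 3, 3, 17, 4]

269872 = 19*13971 + 4423
13971 = 3*4423 + 702
4423 = 6*702 + 211
702 = 3*211 + 69
211 = 3*69 + 4
69 = 17*4 + 1
4 = 4*1 + 0  (stop)
So 269872/13971 = [19; 3, 6, 3, 3, 17, 4].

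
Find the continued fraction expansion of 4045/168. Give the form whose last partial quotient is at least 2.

[24; 12, 1, 12]

4045 = 24×168 + 13
168 = 12×13 + 12
13 = 1×12 + 1
12 = 12×1 + 0  (stop)
So 4045/168 = [24; 12, 1, 12].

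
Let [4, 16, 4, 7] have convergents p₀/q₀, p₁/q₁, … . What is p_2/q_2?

Using pₖ = aₖpₖ₋₁ + pₖ₋₂, qₖ = aₖqₖ₋₁ + qₖ₋₂ (with p₋₁=1, p₋₂=0, q₋₁=0, q₋₂=1):
  k=0: a=4, p=4, q=1
  k=1: a=16, p=65, q=16
  k=2: a=4, p=264, q=65

264/65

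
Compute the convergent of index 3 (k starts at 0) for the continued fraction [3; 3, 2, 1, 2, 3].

Using pₖ = aₖpₖ₋₁ + pₖ₋₂, qₖ = aₖqₖ₋₁ + qₖ₋₂ (with p₋₁=1, p₋₂=0, q₋₁=0, q₋₂=1):
  k=0: a=3, p=3, q=1
  k=1: a=3, p=10, q=3
  k=2: a=2, p=23, q=7
  k=3: a=1, p=33, q=10

33/10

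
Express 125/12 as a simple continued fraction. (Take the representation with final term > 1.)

[10; 2, 2, 2]

125 = 10*12 + 5
12 = 2*5 + 2
5 = 2*2 + 1
2 = 2*1 + 0  (stop)
So 125/12 = [10; 2, 2, 2].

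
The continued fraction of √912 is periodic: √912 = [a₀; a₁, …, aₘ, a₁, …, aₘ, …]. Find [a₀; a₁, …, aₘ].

a₀ = ⌊√912⌋ = 30.

[30; 5, 60]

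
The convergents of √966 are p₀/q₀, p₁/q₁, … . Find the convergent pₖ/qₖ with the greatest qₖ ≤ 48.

777/25

√966 = [31; 12, 2, 2, 2, 12, 62, …] (period length 6).
Convergents:
  p_0/q_0 = 31/1
  p_1/q_1 = 373/12
  p_2/q_2 = 777/25
  p_3/q_3 = 1927/62
q_2 = 25 ≤ 48 < 62 = q_3, so the answer is 777/25.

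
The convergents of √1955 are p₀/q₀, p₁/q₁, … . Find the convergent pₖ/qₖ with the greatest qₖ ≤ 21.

√1955 = [44; 4, 1, 1, 1, 4, 88, …] (period length 6).
Convergents:
  p_0/q_0 = 44/1
  p_1/q_1 = 177/4
  p_2/q_2 = 221/5
  p_3/q_3 = 398/9
  p_4/q_4 = 619/14
  p_5/q_5 = 2874/65
q_4 = 14 ≤ 21 < 65 = q_5, so the answer is 619/14.

619/14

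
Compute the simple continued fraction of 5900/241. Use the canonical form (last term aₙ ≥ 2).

[24; 2, 12, 1, 8]

5900 = 24·241 + 116
241 = 2·116 + 9
116 = 12·9 + 8
9 = 1·8 + 1
8 = 8·1 + 0  (stop)
So 5900/241 = [24; 2, 12, 1, 8].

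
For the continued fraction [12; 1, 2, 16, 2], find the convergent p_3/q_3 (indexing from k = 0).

Using pₖ = aₖpₖ₋₁ + pₖ₋₂, qₖ = aₖqₖ₋₁ + qₖ₋₂ (with p₋₁=1, p₋₂=0, q₋₁=0, q₋₂=1):
  k=0: a=12, p=12, q=1
  k=1: a=1, p=13, q=1
  k=2: a=2, p=38, q=3
  k=3: a=16, p=621, q=49

621/49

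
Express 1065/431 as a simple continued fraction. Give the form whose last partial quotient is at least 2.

[2; 2, 8, 8, 3]

1065 = 2·431 + 203
431 = 2·203 + 25
203 = 8·25 + 3
25 = 8·3 + 1
3 = 3·1 + 0  (stop)
So 1065/431 = [2; 2, 8, 8, 3].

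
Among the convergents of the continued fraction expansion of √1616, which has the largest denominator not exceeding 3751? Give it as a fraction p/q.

√1616 = [40; 5, 80, …] (period length 2).
Convergents:
  p_0/q_0 = 40/1
  p_1/q_1 = 201/5
  p_2/q_2 = 16120/401
  p_3/q_3 = 80801/2010
  p_4/q_4 = 6480200/161201
q_3 = 2010 ≤ 3751 < 161201 = q_4, so the answer is 80801/2010.

80801/2010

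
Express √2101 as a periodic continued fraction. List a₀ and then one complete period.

[45; 1, 5, 8, 5, 1, 90]

a₀ = ⌊√2101⌋ = 45.
With m₀=0, d₀=1 and mₖ₊₁ = dₖaₖ − mₖ, dₖ₊₁ = (n − mₖ₊₁²)/dₖ, aₖ₊₁ = ⌊(a₀+mₖ₊₁)/dₖ₊₁⌋:
  k=1: m=45, d=76, a=1
  k=2: m=31, d=15, a=5
  k=3: m=44, d=11, a=8
  k=4: m=44, d=15, a=5
  k=5: m=31, d=76, a=1
  k=6: m=45, d=1, a=90
d=1 and a=2a₀=90 at k=6, so the next step gives (m, d) = (45, 76) again — its k=1 value — and the period has length 6.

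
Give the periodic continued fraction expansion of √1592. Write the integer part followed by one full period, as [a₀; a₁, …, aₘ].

a₀ = ⌊√1592⌋ = 39.
With m₀=0, d₀=1 and mₖ₊₁ = dₖaₖ − mₖ, dₖ₊₁ = (n − mₖ₊₁²)/dₖ, aₖ₊₁ = ⌊(a₀+mₖ₊₁)/dₖ₊₁⌋:
  k=1: m=39, d=71, a=1
  k=2: m=32, d=8, a=8
  k=3: m=32, d=71, a=1
  k=4: m=39, d=1, a=78
d=1 and a=2a₀=78 at k=4, so the next step gives (m, d) = (39, 71) again — its k=1 value — and the period has length 4.

[39; 1, 8, 1, 78]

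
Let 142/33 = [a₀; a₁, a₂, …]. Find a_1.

3

142 = 4·33 + 10   →  a_0 = 4
33 = 3·10 + 3   →  a_1 = 3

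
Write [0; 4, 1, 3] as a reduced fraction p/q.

4/19

Fold from the inside: start with 3/1.
  1 + 1/3 = 4/3
  4 + 3/4 = 19/4
  0 + 4/19 = 4/19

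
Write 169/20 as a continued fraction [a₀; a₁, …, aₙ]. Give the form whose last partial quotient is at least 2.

169 = 8×20 + 9
20 = 2×9 + 2
9 = 4×2 + 1
2 = 2×1 + 0  (stop)
So 169/20 = [8; 2, 4, 2].

[8; 2, 4, 2]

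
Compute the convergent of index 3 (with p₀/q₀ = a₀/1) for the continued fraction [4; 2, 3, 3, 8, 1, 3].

Using pₖ = aₖpₖ₋₁ + pₖ₋₂, qₖ = aₖqₖ₋₁ + qₖ₋₂ (with p₋₁=1, p₋₂=0, q₋₁=0, q₋₂=1):
  k=0: a=4, p=4, q=1
  k=1: a=2, p=9, q=2
  k=2: a=3, p=31, q=7
  k=3: a=3, p=102, q=23

102/23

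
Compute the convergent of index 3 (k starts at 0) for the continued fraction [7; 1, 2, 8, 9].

Using pₖ = aₖpₖ₋₁ + pₖ₋₂, qₖ = aₖqₖ₋₁ + qₖ₋₂ (with p₋₁=1, p₋₂=0, q₋₁=0, q₋₂=1):
  k=0: a=7, p=7, q=1
  k=1: a=1, p=8, q=1
  k=2: a=2, p=23, q=3
  k=3: a=8, p=192, q=25

192/25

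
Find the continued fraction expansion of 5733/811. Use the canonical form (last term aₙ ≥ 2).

[7; 14, 2, 13, 2]

5733 = 7·811 + 56
811 = 14·56 + 27
56 = 2·27 + 2
27 = 13·2 + 1
2 = 2·1 + 0  (stop)
So 5733/811 = [7; 14, 2, 13, 2].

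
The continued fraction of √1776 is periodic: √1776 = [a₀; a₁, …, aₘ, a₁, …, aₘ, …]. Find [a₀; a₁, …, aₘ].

a₀ = ⌊√1776⌋ = 42.
With m₀=0, d₀=1 and mₖ₊₁ = dₖaₖ − mₖ, dₖ₊₁ = (n − mₖ₊₁²)/dₖ, aₖ₊₁ = ⌊(a₀+mₖ₊₁)/dₖ₊₁⌋:
  k=1: m=42, d=12, a=7
  k=2: m=42, d=1, a=84
d=1 and a=2a₀=84 at k=2, so the next step gives (m, d) = (42, 12) again — its k=1 value — and the period has length 2.

[42; 7, 84]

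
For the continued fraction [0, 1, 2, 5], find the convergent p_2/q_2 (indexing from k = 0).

Using pₖ = aₖpₖ₋₁ + pₖ₋₂, qₖ = aₖqₖ₋₁ + qₖ₋₂ (with p₋₁=1, p₋₂=0, q₋₁=0, q₋₂=1):
  k=0: a=0, p=0, q=1
  k=1: a=1, p=1, q=1
  k=2: a=2, p=2, q=3

2/3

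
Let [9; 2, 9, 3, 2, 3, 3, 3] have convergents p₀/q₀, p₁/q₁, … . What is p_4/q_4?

Using pₖ = aₖpₖ₋₁ + pₖ₋₂, qₖ = aₖqₖ₋₁ + qₖ₋₂ (with p₋₁=1, p₋₂=0, q₋₁=0, q₋₂=1):
  k=0: a=9, p=9, q=1
  k=1: a=2, p=19, q=2
  k=2: a=9, p=180, q=19
  k=3: a=3, p=559, q=59
  k=4: a=2, p=1298, q=137

1298/137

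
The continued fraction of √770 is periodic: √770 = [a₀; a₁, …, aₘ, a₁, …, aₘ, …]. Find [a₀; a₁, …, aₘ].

[27; 1, 2, 1, 54]

a₀ = ⌊√770⌋ = 27.
With m₀=0, d₀=1 and mₖ₊₁ = dₖaₖ − mₖ, dₖ₊₁ = (n − mₖ₊₁²)/dₖ, aₖ₊₁ = ⌊(a₀+mₖ₊₁)/dₖ₊₁⌋:
  k=1: m=27, d=41, a=1
  k=2: m=14, d=14, a=2
  k=3: m=14, d=41, a=1
  k=4: m=27, d=1, a=54
d=1 and a=2a₀=54 at k=4, so the next step gives (m, d) = (27, 41) again — its k=1 value — and the period has length 4.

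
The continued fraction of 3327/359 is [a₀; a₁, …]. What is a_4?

3327 = 9·359 + 96   →  a_0 = 9
359 = 3·96 + 71   →  a_1 = 3
96 = 1·71 + 25   →  a_2 = 1
71 = 2·25 + 21   →  a_3 = 2
25 = 1·21 + 4   →  a_4 = 1

1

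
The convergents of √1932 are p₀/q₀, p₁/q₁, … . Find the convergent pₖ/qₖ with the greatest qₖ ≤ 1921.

√1932 = [43; 1, 20, 1, 86, …] (period length 4).
Convergents:
  p_0/q_0 = 43/1
  p_1/q_1 = 44/1
  p_2/q_2 = 923/21
  p_3/q_3 = 967/22
  p_4/q_4 = 84085/1913
  p_5/q_5 = 85052/1935
q_4 = 1913 ≤ 1921 < 1935 = q_5, so the answer is 84085/1913.

84085/1913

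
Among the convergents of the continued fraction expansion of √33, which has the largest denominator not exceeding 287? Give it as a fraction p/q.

√33 = [5; 1, 2, 1, 10, …] (period length 4).
Convergents:
  p_0/q_0 = 5/1
  p_1/q_1 = 6/1
  p_2/q_2 = 17/3
  p_3/q_3 = 23/4
  p_4/q_4 = 247/43
  p_5/q_5 = 270/47
  p_6/q_6 = 787/137
  p_7/q_7 = 1057/184
  p_8/q_8 = 11357/1977
q_7 = 184 ≤ 287 < 1977 = q_8, so the answer is 1057/184.

1057/184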